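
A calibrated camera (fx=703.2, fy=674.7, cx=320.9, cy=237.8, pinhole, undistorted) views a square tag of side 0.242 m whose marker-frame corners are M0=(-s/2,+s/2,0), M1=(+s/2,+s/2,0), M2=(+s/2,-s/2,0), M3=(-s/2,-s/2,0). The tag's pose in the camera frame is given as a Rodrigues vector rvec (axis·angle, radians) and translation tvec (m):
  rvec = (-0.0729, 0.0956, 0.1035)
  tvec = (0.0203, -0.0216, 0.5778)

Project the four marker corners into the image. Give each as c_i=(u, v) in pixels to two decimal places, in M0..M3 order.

c0=(185.00, 338.01) c1=(481.32, 371.48) c2=(508.33, 85.49) c3=(219.05, 64.39)

Intrinsics K: fx=703.2, fy=674.7, cx=320.9, cy=237.8
Marker side s = 0.242 m; corners in marker frame (Z=0):
  M0 = (-0.1210, +0.1210, 0)
  M1 = (+0.1210, +0.1210, 0)
  M2 = (+0.1210, -0.1210, 0)
  M3 = (-0.1210, -0.1210, 0)
rvec = (-0.0729, 0.0956, 0.1035), |rvec| = θ = 0.15864 rad = 9.089°
Rodrigues: sinθ=0.15797, 1−cosθ=0.01256; R = I + sinθ·[k]× + (1−cosθ)·[k]×²:
    [+0.99009 -0.10654 +0.09143]
    [+0.09959 +0.99200 +0.07753]
    [-0.09896 -0.06766 +0.99279]
t = (0.0203, -0.0216, 0.5778) m
M0: Pc = R·M0+t = (-0.11239, +0.08638, +0.58159); u = 703.2·(-0.11239)/0.58159 + 320.9 = 185.0049, v = 674.7·(+0.08638)/0.58159 + 237.8 = 338.0119
M1: Pc = R·M1+t = (+0.12721, +0.11048, +0.55764); u = 703.2·(+0.12721)/0.55764 + 320.9 = 481.3154, v = 674.7·(+0.11048)/0.55764 + 237.8 = 371.4756
M2: Pc = R·M2+t = (+0.15299, -0.12958, +0.57401); u = 703.2·(+0.15299)/0.57401 + 320.9 = 508.3262, v = 674.7·(-0.12958)/0.57401 + 237.8 = 85.4877
M3: Pc = R·M3+t = (-0.08661, -0.15368, +0.59796); u = 703.2·(-0.08661)/0.59796 + 320.9 = 219.0473, v = 674.7·(-0.15368)/0.59796 + 237.8 = 64.3946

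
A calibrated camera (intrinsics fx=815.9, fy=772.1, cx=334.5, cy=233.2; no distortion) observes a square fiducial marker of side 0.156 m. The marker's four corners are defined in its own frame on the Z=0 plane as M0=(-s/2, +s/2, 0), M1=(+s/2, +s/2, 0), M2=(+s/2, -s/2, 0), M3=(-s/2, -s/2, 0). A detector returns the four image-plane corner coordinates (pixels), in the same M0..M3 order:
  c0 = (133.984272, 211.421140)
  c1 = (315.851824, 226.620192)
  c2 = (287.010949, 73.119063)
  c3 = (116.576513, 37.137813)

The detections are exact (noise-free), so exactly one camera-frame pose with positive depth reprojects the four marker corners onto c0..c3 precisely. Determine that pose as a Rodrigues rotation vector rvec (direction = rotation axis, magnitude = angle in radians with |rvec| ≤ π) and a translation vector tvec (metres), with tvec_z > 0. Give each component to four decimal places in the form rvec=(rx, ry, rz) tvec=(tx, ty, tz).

Intrinsics K: fx=815.9, fy=772.1, cx=334.5, cy=233.2
Marker side s = 0.156 m; corners in marker frame (Z=0):
  M0 = (-0.0780, +0.0780, 0)
  M1 = (+0.0780, +0.0780, 0)
  M2 = (+0.0780, -0.0780, 0)
  M3 = (-0.0780, -0.0780, 0)
Detected image corners:
  c0 = (133.984272, 211.421140) px
  c1 = (315.851824, 226.620192) px
  c2 = (287.010949, 73.119063) px
  c3 = (116.576513, 37.137813) px
Planar DLT: solve 8×8 A·h = b for H (H[2,2]=1):
  H  [+1318.85269 +36.92514 +219.03122]
  H  [+289.65570 +972.77763 +134.55762]
  H  [+0.89618 -0.53371 +1.00000]
B = K⁻¹H; ‖b₁‖=1.540818, ‖b₂‖=1.540818; λ = 2/(‖b₁‖+‖b₂‖) = 0.649006, sign → tz>0 ⇒ λ=+0.649006
r₁ = λ·B[:,0] = (+0.81063,+0.06781,+0.58163); r₂ = λ·B[:,1] = (+0.17138,+0.92231,-0.34638)
r₃ = r₁×r₂ = (-0.55992,+0.38046,+0.73603); SVD([r₁ r₂ r₃]) → R = UVᵀ:
  R  [+0.81063 +0.17138 -0.55992]
  R  [+0.06781 +0.92231 +0.38046]
  R  [+0.58163 -0.34638 +0.73603]
t = (-0.09185, -0.08292, +0.64901) m
tr R = 2.468959; θ = arccos((tr R − 1)/2) = 0.745897 rad = 42.737°
axis k = ((R−Rᵀ)₃₂, (R−Rᵀ)₁₃, (R−Rᵀ)₂₁) / (2 sinθ) = (-0.535519, -0.841069, -0.076310)
rvec = θ·k = (-0.399442, -0.627350, -0.056919)

rvec=(-0.3994, -0.6274, -0.0569) tvec=(-0.0918, -0.0829, 0.6490)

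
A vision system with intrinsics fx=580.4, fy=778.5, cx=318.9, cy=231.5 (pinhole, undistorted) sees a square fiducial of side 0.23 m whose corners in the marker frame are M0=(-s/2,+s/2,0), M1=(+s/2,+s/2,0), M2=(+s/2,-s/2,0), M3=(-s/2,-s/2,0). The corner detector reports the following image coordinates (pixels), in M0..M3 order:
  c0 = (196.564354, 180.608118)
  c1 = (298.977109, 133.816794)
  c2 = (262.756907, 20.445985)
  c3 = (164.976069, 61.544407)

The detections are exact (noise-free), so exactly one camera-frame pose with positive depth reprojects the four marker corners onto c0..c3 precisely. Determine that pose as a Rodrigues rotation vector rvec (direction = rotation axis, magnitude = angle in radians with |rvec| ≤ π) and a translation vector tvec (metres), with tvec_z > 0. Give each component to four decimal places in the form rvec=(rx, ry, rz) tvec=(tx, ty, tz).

rvec=(-0.3400, -0.0969, -0.3695) tvec=(-0.1923, -0.2192, 1.2705)

Intrinsics K: fx=580.4, fy=778.5, cx=318.9, cy=231.5
Marker side s = 0.23 m; corners in marker frame (Z=0):
  M0 = (-0.1150, +0.1150, 0)
  M1 = (+0.1150, +0.1150, 0)
  M2 = (+0.1150, -0.1150, 0)
  M3 = (-0.1150, -0.1150, 0)
Detected image corners:
  c0 = (196.564354, 180.608118) px
  c1 = (298.977109, 133.816794) px
  c2 = (262.756907, 20.445985) px
  c3 = (164.976069, 61.544407) px
Planar DLT: solve 8×8 A·h = b for H (H[2,2]=1):
  H  [+462.93469 +91.62320 +231.04474]
  H  [-178.69272 +481.10697 +97.17801]
  H  [+0.12136 -0.24230 +1.00000]
B = K⁻¹H; ‖b₁‖=0.787113, ‖b₂‖=0.787113; λ = 2/(‖b₁‖+‖b₂‖) = 1.270466, sign → tz>0 ⇒ λ=+1.270466
r₁ = λ·B[:,0] = (+0.92863,-0.33746,+0.15418); r₂ = λ·B[:,1] = (+0.36970,+0.87668,-0.30783)
r₃ = r₁×r₂ = (-0.03129,+0.34286,+0.93886); SVD([r₁ r₂ r₃]) → R = UVᵀ:
  R  [+0.92863 +0.36970 -0.03129]
  R  [-0.33746 +0.87668 +0.34286]
  R  [+0.15418 -0.30783 +0.93886]
t = (-0.19231, -0.21921, +1.27047) m
tr R = 2.744168; θ = arccos((tr R − 1)/2) = 0.511351 rad = 29.298°
axis k = ((R−Rᵀ)₃₂, (R−Rᵀ)₁₃, (R−Rᵀ)₂₁) / (2 sinθ) = (-0.664847, -0.189501, -0.722542)
rvec = θ·k = (-0.339971, -0.096902, -0.369473)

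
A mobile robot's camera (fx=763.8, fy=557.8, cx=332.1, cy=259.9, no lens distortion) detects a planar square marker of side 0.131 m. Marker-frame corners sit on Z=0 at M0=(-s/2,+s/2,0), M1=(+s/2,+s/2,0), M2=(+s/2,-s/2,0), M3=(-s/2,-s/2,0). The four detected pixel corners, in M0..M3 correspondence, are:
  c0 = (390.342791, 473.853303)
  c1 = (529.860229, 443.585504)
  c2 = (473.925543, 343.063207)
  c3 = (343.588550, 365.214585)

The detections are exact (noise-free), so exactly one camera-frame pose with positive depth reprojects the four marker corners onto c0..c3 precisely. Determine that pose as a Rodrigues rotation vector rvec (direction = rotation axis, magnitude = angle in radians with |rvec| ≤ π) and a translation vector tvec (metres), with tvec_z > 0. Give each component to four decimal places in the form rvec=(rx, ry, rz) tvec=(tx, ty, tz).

rvec=(-0.5180, -0.2388, -0.2401) tvec=(0.0908, 0.1736, 0.6732)

Intrinsics K: fx=763.8, fy=557.8, cx=332.1, cy=259.9
Marker side s = 0.131 m; corners in marker frame (Z=0):
  M0 = (-0.0655, +0.0655, 0)
  M1 = (+0.0655, +0.0655, 0)
  M2 = (+0.0655, -0.0655, 0)
  M3 = (-0.0655, -0.0655, 0)
Detected image corners:
  c0 = (390.342791, 473.853303) px
  c1 = (529.860229, 443.585504) px
  c2 = (473.925543, 343.063207) px
  c3 = (343.588550, 365.214585) px
Planar DLT: solve 8×8 A·h = b for H (H[2,2]=1):
  H  [+1211.75705 +97.50640 +435.15073]
  H  [-27.17118 +521.10312 +403.73795]
  H  [+0.42202 -0.67998 +1.00000]
B = K⁻¹H; ‖b₁‖=1.485489, ‖b₂‖=1.485489; λ = 2/(‖b₁‖+‖b₂‖) = 0.673179, sign → tz>0 ⇒ λ=+0.673179
r₁ = λ·B[:,0] = (+0.94446,-0.16516,+0.28410); r₂ = λ·B[:,1] = (+0.28497,+0.84217,-0.45775)
r₃ = r₁×r₂ = (-0.16366,+0.51329,+0.84247); SVD([r₁ r₂ r₃]) → R = UVᵀ:
  R  [+0.94446 +0.28497 -0.16366]
  R  [-0.16516 +0.84217 +0.51329]
  R  [+0.28410 -0.45775 +0.84247]
t = (+0.09082, +0.17359, +0.67318) m
tr R = 2.629106; θ = arccos((tr R − 1)/2) = 0.618838 rad = 35.457°
axis k = ((R−Rᵀ)₃₂, (R−Rᵀ)₁₃, (R−Rᵀ)₂₁) / (2 sinθ) = (-0.836973, -0.385934, -0.387984)
rvec = θ·k = (-0.517950, -0.238831, -0.240099)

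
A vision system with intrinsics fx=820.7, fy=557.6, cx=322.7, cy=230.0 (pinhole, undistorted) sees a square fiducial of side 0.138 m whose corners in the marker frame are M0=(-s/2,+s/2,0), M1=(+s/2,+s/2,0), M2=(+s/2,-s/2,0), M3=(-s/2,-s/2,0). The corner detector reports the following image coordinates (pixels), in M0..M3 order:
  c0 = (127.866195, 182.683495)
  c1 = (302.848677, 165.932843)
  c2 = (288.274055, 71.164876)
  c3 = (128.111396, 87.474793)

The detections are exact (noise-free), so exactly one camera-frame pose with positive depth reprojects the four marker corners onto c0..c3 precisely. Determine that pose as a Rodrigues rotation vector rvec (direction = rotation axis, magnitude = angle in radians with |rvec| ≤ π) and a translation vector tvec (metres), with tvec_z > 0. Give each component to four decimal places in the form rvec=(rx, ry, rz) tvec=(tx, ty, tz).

Intrinsics K: fx=820.7, fy=557.6, cx=322.7, cy=230.0
Marker side s = 0.138 m; corners in marker frame (Z=0):
  M0 = (-0.0690, +0.0690, 0)
  M1 = (+0.0690, +0.0690, 0)
  M2 = (+0.0690, -0.0690, 0)
  M3 = (-0.0690, -0.0690, 0)
Detected image corners:
  c0 = (127.866195, 182.683495) px
  c1 = (302.848677, 165.932843) px
  c2 = (288.274055, 71.164876) px
  c3 = (128.111396, 87.474793) px
Planar DLT: solve 8×8 A·h = b for H (H[2,2]=1):
  H  [+1195.55596 -83.38564 +211.17044]
  H  [-129.52057 +607.47944 +124.76879]
  H  [-0.07733 -0.63755 +1.00000]
B = K⁻¹H; ‖b₁‖=1.502587, ‖b₂‖=1.502587; λ = 2/(‖b₁‖+‖b₂‖) = 0.665519, sign → tz>0 ⇒ λ=+0.665519
r₁ = λ·B[:,0] = (+0.98973,-0.13336,-0.05146); r₂ = λ·B[:,1] = (+0.09922,+0.90007,-0.42430)
r₃ = r₁×r₂ = (+0.10291,+0.41484,+0.90406); SVD([r₁ r₂ r₃]) → R = UVᵀ:
  R  [+0.98973 +0.09922 +0.10291]
  R  [-0.13336 +0.90007 +0.41484]
  R  [-0.05146 -0.42430 +0.90406]
t = (-0.09044, -0.12560, +0.66552) m
tr R = 2.793857; θ = arccos((tr R − 1)/2) = 0.458023 rad = 26.243°
axis k = ((R−Rᵀ)₃₂, (R−Rᵀ)₁₃, (R−Rᵀ)₂₁) / (2 sinθ) = (-0.948876, +0.174554, -0.262992)
rvec = θ·k = (-0.434607, +0.079950, -0.120457)

rvec=(-0.4346, 0.0800, -0.1205) tvec=(-0.0904, -0.1256, 0.6655)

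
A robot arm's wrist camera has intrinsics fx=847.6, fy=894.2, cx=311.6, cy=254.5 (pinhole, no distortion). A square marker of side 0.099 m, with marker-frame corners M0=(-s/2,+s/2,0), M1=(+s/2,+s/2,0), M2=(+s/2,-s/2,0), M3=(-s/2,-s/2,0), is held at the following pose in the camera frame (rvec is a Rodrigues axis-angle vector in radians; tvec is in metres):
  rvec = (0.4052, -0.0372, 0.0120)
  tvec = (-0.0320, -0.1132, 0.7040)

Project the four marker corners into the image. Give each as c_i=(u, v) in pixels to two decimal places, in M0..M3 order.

c0=(214.80, 170.33) c1=(330.90, 171.29) c2=(334.33, 48.05) c3=(211.62, 46.34)

Intrinsics K: fx=847.6, fy=894.2, cx=311.6, cy=254.5
Marker side s = 0.099 m; corners in marker frame (Z=0):
  M0 = (-0.0495, +0.0495, 0)
  M1 = (+0.0495, +0.0495, 0)
  M2 = (+0.0495, -0.0495, 0)
  M3 = (-0.0495, -0.0495, 0)
rvec = (0.4052, -0.0372, 0.0120), |rvec| = θ = 0.40708 rad = 23.324°
Rodrigues: sinθ=0.39593, 1−cosθ=0.08172; R = I + sinθ·[k]× + (1−cosθ)·[k]×²:
    [+0.99925 -0.01910 -0.03378]
    [+0.00424 +0.91896 -0.39432]
    [+0.03858 +0.39388 +0.91835]
t = (-0.0320, -0.1132, 0.7040) m
M0: Pc = R·M0+t = (-0.08241, -0.06792, +0.72159); u = 847.6·(-0.08241)/0.72159 + 311.6 = 214.8004, v = 894.2·(-0.06792)/0.72159 + 254.5 = 170.3313
M1: Pc = R·M1+t = (+0.01652, -0.06750, +0.72541); u = 847.6·(+0.01652)/0.72541 + 311.6 = 330.8993, v = 894.2·(-0.06750)/0.72541 + 254.5 = 171.2917
M2: Pc = R·M2+t = (+0.01841, -0.15848, +0.68641); u = 847.6·(+0.01841)/0.68641 + 311.6 = 334.3311, v = 894.2·(-0.15848)/0.68641 + 254.5 = 48.0472
M3: Pc = R·M3+t = (-0.08052, -0.15890, +0.68259); u = 847.6·(-0.08052)/0.68259 + 311.6 = 211.6192, v = 894.2·(-0.15890)/0.68259 + 254.5 = 46.3424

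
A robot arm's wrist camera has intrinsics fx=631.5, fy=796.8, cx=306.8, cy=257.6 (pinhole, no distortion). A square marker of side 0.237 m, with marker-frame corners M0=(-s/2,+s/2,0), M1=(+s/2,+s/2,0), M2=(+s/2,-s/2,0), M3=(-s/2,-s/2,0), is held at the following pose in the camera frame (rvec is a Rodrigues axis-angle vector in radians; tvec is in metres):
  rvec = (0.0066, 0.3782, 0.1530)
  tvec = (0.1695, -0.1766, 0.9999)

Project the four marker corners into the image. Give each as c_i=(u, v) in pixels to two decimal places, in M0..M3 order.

c0=(332.87, 198.84) c1=(478.26, 223.01) c2=(502.94, 26.69) c3=(354.32, 18.77)

Intrinsics K: fx=631.5, fy=796.8, cx=306.8, cy=257.6
Marker side s = 0.237 m; corners in marker frame (Z=0):
  M0 = (-0.1185, +0.1185, 0)
  M1 = (+0.1185, +0.1185, 0)
  M2 = (+0.1185, -0.1185, 0)
  M3 = (-0.1185, -0.1185, 0)
rvec = (0.0066, 0.3782, 0.1530), |rvec| = θ = 0.40803 rad = 23.378°
Rodrigues: sinθ=0.39680, 1−cosθ=0.08210; R = I + sinθ·[k]× + (1−cosθ)·[k]×²:
    [+0.91793 -0.14756 +0.36829]
    [+0.15002 +0.98844 +0.02211]
    [-0.36729 +0.03495 +0.92945]
t = (0.1695, -0.1766, 0.9999) m
M0: Pc = R·M0+t = (+0.04324, -0.07725, +1.04757); u = 631.5·(+0.04324)/1.04757 + 306.8 = 332.8662, v = 796.8·(-0.07725)/1.04757 + 257.6 = 198.8437
M1: Pc = R·M1+t = (+0.26079, -0.04169, +0.96052); u = 631.5·(+0.26079)/0.96052 + 306.8 = 478.2575, v = 796.8·(-0.04169)/0.96052 + 257.6 = 223.0135
M2: Pc = R·M2+t = (+0.29576, -0.27595, +0.95223); u = 631.5·(+0.29576)/0.95223 + 306.8 = 502.9413, v = 796.8·(-0.27595)/0.95223 + 257.6 = 26.6917
M3: Pc = R·M3+t = (+0.07821, -0.31151, +1.03928); u = 631.5·(+0.07821)/1.03928 + 306.8 = 354.3237, v = 796.8·(-0.31151)/1.03928 + 257.6 = 18.7729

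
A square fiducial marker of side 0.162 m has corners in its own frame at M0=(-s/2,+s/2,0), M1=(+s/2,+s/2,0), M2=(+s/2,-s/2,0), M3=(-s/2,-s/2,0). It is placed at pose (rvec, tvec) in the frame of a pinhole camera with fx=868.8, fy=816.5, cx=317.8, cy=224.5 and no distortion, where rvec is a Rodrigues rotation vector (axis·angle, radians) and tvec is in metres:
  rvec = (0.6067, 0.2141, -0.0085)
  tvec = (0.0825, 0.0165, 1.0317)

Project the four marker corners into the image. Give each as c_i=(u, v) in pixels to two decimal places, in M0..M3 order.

Intrinsics K: fx=868.8, fy=816.5, cx=317.8, cy=224.5
Marker side s = 0.162 m; corners in marker frame (Z=0):
  M0 = (-0.0810, +0.0810, 0)
  M1 = (+0.0810, +0.0810, 0)
  M2 = (+0.0810, -0.0810, 0)
  M3 = (-0.0810, -0.0810, 0)
rvec = (0.6067, 0.2141, -0.0085), |rvec| = θ = 0.64343 rad = 36.866°
Rodrigues: sinθ=0.59994, 1−cosθ=0.19995; R = I + sinθ·[k]× + (1−cosθ)·[k]×²:
    [+0.97783 +0.07066 +0.19714]
    [+0.05481 +0.82219 -0.56658]
    [-0.20212 +0.56482 +0.80008]
t = (0.0825, 0.0165, 1.0317) m
M0: Pc = R·M0+t = (+0.00902, +0.07866, +1.09382); u = 868.8·(+0.00902)/1.09382 + 317.8 = 324.9643, v = 816.5·(+0.07866)/1.09382 + 224.5 = 283.2149
M1: Pc = R·M1+t = (+0.16743, +0.08754, +1.06108); u = 868.8·(+0.16743)/1.06108 + 317.8 = 454.8879, v = 816.5·(+0.08754)/1.06108 + 224.5 = 291.8595
M2: Pc = R·M2+t = (+0.15598, -0.04566, +0.96958); u = 868.8·(+0.15598)/0.96958 + 317.8 = 457.5676, v = 816.5·(-0.04566)/0.96958 + 224.5 = 186.0512
M3: Pc = R·M3+t = (-0.00243, -0.05454, +1.00232); u = 868.8·(-0.00243)/1.00232 + 317.8 = 315.6958, v = 816.5·(-0.05454)/1.00232 + 224.5 = 180.0739

c0=(324.96, 283.21) c1=(454.89, 291.86) c2=(457.57, 186.05) c3=(315.70, 180.07)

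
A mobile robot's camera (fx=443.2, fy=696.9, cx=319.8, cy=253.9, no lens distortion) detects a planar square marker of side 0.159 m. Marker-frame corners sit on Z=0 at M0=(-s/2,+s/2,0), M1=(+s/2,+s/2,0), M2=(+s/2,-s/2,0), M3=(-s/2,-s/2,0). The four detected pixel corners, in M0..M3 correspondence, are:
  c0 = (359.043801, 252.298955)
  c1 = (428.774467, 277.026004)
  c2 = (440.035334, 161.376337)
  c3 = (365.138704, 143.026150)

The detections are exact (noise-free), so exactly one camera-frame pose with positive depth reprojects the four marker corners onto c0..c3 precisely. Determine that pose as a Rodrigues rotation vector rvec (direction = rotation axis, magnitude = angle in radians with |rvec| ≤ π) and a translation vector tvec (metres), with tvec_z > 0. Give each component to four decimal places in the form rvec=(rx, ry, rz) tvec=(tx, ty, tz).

rvec=(0.3637, 0.4570, 0.1371) tvec=(0.1631, -0.0593, 0.9379)

Intrinsics K: fx=443.2, fy=696.9, cx=319.8, cy=253.9
Marker side s = 0.159 m; corners in marker frame (Z=0):
  M0 = (-0.0795, +0.0795, 0)
  M1 = (+0.0795, +0.0795, 0)
  M2 = (+0.0795, -0.0795, 0)
  M3 = (-0.0795, -0.0795, 0)
Detected image corners:
  c0 = (359.043801, 252.298955) px
  c1 = (428.774467, 277.026004) px
  c2 = (440.035334, 161.376337) px
  c3 = (365.138704, 143.026150) px
Planar DLT: solve 8×8 A·h = b for H (H[2,2]=1):
  H  [+281.95758 +104.23239 +396.86715]
  H  [+45.90275 +789.43786 +209.83775]
  H  [-0.43273 +0.39737 +1.00000]
B = K⁻¹H; ‖b₁‖=1.066174, ‖b₂‖=1.066174; λ = 2/(‖b₁‖+‖b₂‖) = 0.937933, sign → tz>0 ⇒ λ=+0.937933
r₁ = λ·B[:,0] = (+0.88956,+0.20965,-0.40587); r₂ = λ·B[:,1] = (-0.04835,+0.92669,+0.37271)
r₃ = r₁×r₂ = (+0.45425,-0.31192,+0.83448); SVD([r₁ r₂ r₃]) → R = UVᵀ:
  R  [+0.88956 -0.04835 +0.45425]
  R  [+0.20965 +0.92669 -0.31192]
  R  [-0.40587 +0.37271 +0.83448]
t = (+0.16310, -0.05930, +0.93793) m
tr R = 2.650734; θ = arccos((tr R − 1)/2) = 0.599944 rad = 34.374°
axis k = ((R−Rᵀ)₃₂, (R−Rᵀ)₁₃, (R−Rᵀ)₂₁) / (2 sinθ) = (+0.606297, +0.761709, +0.228479)
rvec = θ·k = (+0.363745, +0.456983, +0.137074)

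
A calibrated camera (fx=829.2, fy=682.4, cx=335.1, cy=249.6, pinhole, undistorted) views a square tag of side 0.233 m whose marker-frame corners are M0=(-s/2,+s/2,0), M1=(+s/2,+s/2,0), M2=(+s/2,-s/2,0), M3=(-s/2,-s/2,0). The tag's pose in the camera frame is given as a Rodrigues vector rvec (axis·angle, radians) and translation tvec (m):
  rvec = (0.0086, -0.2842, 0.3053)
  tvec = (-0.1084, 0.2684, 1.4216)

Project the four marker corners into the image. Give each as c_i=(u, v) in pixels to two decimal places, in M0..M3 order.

Intrinsics K: fx=829.2, fy=682.4, cx=335.1, cy=249.6
Marker side s = 0.233 m; corners in marker frame (Z=0):
  M0 = (-0.1165, +0.1165, 0)
  M1 = (+0.1165, +0.1165, 0)
  M2 = (+0.1165, -0.1165, 0)
  M3 = (-0.1165, -0.1165, 0)
rvec = (0.0086, -0.2842, 0.3053), |rvec| = θ = 0.41720 rad = 23.904°
Rodrigues: sinθ=0.40520, 1−cosθ=0.08577; R = I + sinθ·[k]× + (1−cosθ)·[k]×²:
    [+0.91427 -0.29772 -0.27473]
    [+0.29532 +0.95403 -0.05111]
    [+0.27732 -0.03440 +0.96016]
t = (-0.1084, 0.2684, 1.4216) m
M0: Pc = R·M0+t = (-0.24960, +0.34514, +1.38528); u = 829.2·(-0.24960)/1.38528 + 335.1 = 185.6969, v = 682.4·(+0.34514)/1.38528 + 249.6 = 419.6184
M1: Pc = R·M1+t = (-0.03657, +0.41395, +1.44990); u = 829.2·(-0.03657)/1.44990 + 335.1 = 314.1838, v = 682.4·(+0.41395)/1.44990 + 249.6 = 444.4264
M2: Pc = R·M2+t = (+0.03280, +0.19166, +1.45792); u = 829.2·(+0.03280)/1.45792 + 335.1 = 353.7535, v = 682.4·(+0.19166)/1.45792 + 249.6 = 339.3092
M3: Pc = R·M3+t = (-0.18023, +0.12285, +1.39330); u = 829.2·(-0.18023)/1.39330 + 335.1 = 227.8408, v = 682.4·(+0.12285)/1.39330 + 249.6 = 309.7690

c0=(185.70, 419.62) c1=(314.18, 444.43) c2=(353.75, 339.31) c3=(227.84, 309.77)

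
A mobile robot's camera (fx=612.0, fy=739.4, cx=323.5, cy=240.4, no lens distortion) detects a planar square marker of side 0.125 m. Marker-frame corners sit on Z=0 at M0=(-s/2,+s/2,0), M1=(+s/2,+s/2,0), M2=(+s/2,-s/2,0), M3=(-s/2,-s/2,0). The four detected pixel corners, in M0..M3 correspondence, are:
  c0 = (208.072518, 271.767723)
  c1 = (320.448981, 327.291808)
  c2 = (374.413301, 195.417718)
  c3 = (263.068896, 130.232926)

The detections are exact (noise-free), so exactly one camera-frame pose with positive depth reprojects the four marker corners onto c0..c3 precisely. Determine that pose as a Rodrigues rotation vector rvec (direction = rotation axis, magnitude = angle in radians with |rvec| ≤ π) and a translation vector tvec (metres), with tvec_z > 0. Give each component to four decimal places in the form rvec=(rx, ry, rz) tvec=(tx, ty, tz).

rvec=(0.1672, -0.2760, 0.4351) tvec=(-0.0303, -0.0062, 0.6059)

Intrinsics K: fx=612.0, fy=739.4, cx=323.5, cy=240.4
Marker side s = 0.125 m; corners in marker frame (Z=0):
  M0 = (-0.0625, +0.0625, 0)
  M1 = (+0.0625, +0.0625, 0)
  M2 = (+0.0625, -0.0625, 0)
  M3 = (-0.0625, -0.0625, 0)
Detected image corners:
  c0 = (208.072518, 271.767723) px
  c1 = (320.448981, 327.291808) px
  c2 = (374.413301, 195.417718) px
  c3 = (263.068896, 130.232926) px
Planar DLT: solve 8×8 A·h = b for H (H[2,2]=1):
  H  [+1038.37902 -387.36459 +292.93879]
  H  [+596.20146 +1130.79239 +232.81431]
  H  [+0.49212 +0.16587 +1.00000]
B = K⁻¹H; ‖b₁‖=1.650347, ‖b₂‖=1.650347; λ = 2/(‖b₁‖+‖b₂‖) = 0.605933, sign → tz>0 ⇒ λ=+0.605933
r₁ = λ·B[:,0] = (+0.87046,+0.39163,+0.29819); r₂ = λ·B[:,1] = (-0.43665,+0.89400,+0.10051)
r₃ = r₁×r₂ = (-0.22722,-0.21769,+0.94920); SVD([r₁ r₂ r₃]) → R = UVᵀ:
  R  [+0.87046 -0.43665 -0.22722]
  R  [+0.39163 +0.89400 -0.21769]
  R  [+0.29819 +0.10051 +0.94920]
t = (-0.03026, -0.00622, +0.60593) m
tr R = 2.713662; θ = arccos((tr R − 1)/2) = 0.541704 rad = 31.037°
axis k = ((R−Rᵀ)₃₂, (R−Rᵀ)₁₃, (R−Rᵀ)₂₁) / (2 sinθ) = (+0.308573, -0.509517, +0.803228)
rvec = θ·k = (+0.167155, -0.276007, +0.435112)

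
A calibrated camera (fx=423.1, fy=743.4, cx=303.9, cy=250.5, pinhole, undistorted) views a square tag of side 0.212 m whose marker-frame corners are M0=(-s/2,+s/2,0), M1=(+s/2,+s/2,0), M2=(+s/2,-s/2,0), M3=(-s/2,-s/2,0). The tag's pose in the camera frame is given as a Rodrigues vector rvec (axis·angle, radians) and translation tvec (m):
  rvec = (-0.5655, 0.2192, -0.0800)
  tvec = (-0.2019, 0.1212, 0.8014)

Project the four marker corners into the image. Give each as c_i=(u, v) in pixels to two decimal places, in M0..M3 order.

c0=(135.75, 469.29) c1=(247.21, 451.67) c2=(253.33, 266.12) c3=(156.12, 289.69)

Intrinsics K: fx=423.1, fy=743.4, cx=303.9, cy=250.5
Marker side s = 0.212 m; corners in marker frame (Z=0):
  M0 = (-0.1060, +0.1060, 0)
  M1 = (+0.1060, +0.1060, 0)
  M2 = (+0.1060, -0.1060, 0)
  M3 = (-0.1060, -0.1060, 0)
rvec = (-0.5655, 0.2192, -0.0800), |rvec| = θ = 0.61175 rad = 35.051°
Rodrigues: sinθ=0.57430, 1−cosθ=0.18136; R = I + sinθ·[k]× + (1−cosθ)·[k]×²:
    [+0.97361 +0.01503 +0.22770]
    [-0.13517 +0.84193 +0.52238]
    [-0.18386 -0.53938 +0.82175]
t = (-0.2019, 0.1212, 0.8014) m
M0: Pc = R·M0+t = (-0.30351, +0.22477, +0.76371); u = 423.1·(-0.30351)/0.76371 + 303.9 = 135.7548, v = 743.4·(+0.22477)/0.76371 + 250.5 = 469.2938
M1: Pc = R·M1+t = (-0.09710, +0.19612, +0.72474); u = 423.1·(-0.09710)/0.72474 + 303.9 = 247.2112, v = 743.4·(+0.19612)/0.72474 + 250.5 = 451.6664
M2: Pc = R·M2+t = (-0.10029, +0.01763, +0.83909); u = 423.1·(-0.10029)/0.83909 + 303.9 = 253.3296, v = 743.4·(+0.01763)/0.83909 + 250.5 = 266.1172
M3: Pc = R·M3+t = (-0.30670, +0.04628, +0.87806); u = 423.1·(-0.30670)/0.87806 + 303.9 = 156.1164, v = 743.4·(+0.04628)/0.87806 + 250.5 = 289.6856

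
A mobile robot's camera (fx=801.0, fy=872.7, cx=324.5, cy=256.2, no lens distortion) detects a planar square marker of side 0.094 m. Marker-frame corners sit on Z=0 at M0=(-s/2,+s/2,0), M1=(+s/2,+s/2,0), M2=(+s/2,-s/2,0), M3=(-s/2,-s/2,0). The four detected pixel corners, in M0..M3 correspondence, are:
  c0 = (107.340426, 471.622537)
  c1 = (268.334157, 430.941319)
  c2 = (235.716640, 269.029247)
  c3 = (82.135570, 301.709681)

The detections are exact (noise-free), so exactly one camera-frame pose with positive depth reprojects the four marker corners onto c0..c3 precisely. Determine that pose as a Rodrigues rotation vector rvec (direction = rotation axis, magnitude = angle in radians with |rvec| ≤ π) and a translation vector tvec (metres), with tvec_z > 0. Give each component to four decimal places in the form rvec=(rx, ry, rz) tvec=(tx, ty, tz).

rvec=(-0.2989, -0.1569, -0.2186) tvec=(-0.0897, 0.0601, 0.4786)

Intrinsics K: fx=801.0, fy=872.7, cx=324.5, cy=256.2
Marker side s = 0.094 m; corners in marker frame (Z=0):
  M0 = (-0.0470, +0.0470, 0)
  M1 = (+0.0470, +0.0470, 0)
  M2 = (+0.0470, -0.0470, 0)
  M3 = (-0.0470, -0.0470, 0)
Detected image corners:
  c0 = (107.340426, 471.622537) px
  c1 = (268.334157, 430.941319) px
  c2 = (235.716640, 269.029247) px
  c3 = (82.135570, 301.709681) px
Planar DLT: solve 8×8 A·h = b for H (H[2,2]=1):
  H  [+1739.21469 +209.03850 +174.42126]
  H  [-246.73321 +1553.42399 +365.76082]
  H  [+0.38646 -0.57240 +1.00000]
B = K⁻¹H; ‖b₁‖=2.089376, ‖b₂‖=2.089376; λ = 2/(‖b₁‖+‖b₂‖) = 0.478612, sign → tz>0 ⇒ λ=+0.478612
r₁ = λ·B[:,0] = (+0.96428,-0.18962,+0.18496); r₂ = λ·B[:,1] = (+0.23589,+0.93236,-0.27396)
r₃ = r₁×r₂ = (-0.12051,+0.30780,+0.94379); SVD([r₁ r₂ r₃]) → R = UVᵀ:
  R  [+0.96428 +0.23589 -0.12051]
  R  [-0.18962 +0.93236 +0.30780]
  R  [+0.18496 -0.27396 +0.94379]
t = (-0.08967, +0.06009, +0.47861) m
tr R = 2.840432; θ = arccos((tr R − 1)/2) = 0.402165 rad = 23.042°
axis k = ((R−Rᵀ)₃₂, (R−Rᵀ)₁₃, (R−Rᵀ)₂₁) / (2 sinθ) = (-0.743155, -0.390220, -0.543552)
rvec = θ·k = (-0.298871, -0.156933, -0.218597)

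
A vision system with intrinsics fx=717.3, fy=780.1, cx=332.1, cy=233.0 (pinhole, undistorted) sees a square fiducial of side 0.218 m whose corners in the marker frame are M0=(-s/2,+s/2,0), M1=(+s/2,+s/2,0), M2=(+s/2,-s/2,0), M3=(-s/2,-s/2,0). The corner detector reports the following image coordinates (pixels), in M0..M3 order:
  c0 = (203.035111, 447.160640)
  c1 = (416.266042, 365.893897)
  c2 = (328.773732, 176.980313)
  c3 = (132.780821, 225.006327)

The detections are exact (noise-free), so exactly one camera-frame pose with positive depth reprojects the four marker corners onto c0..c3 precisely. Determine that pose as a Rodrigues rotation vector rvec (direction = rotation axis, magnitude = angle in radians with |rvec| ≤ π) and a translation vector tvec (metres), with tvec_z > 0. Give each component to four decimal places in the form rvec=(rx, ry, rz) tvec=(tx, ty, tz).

rvec=(-0.5220, -0.3340, -0.3406) tvec=(-0.0576, 0.0564, 0.7087)

Intrinsics K: fx=717.3, fy=780.1, cx=332.1, cy=233.0
Marker side s = 0.218 m; corners in marker frame (Z=0):
  M0 = (-0.1090, +0.1090, 0)
  M1 = (+0.1090, +0.1090, 0)
  M2 = (+0.1090, -0.1090, 0)
  M3 = (-0.1090, -0.1090, 0)
Detected image corners:
  c0 = (203.035111, 447.160640) px
  c1 = (416.266042, 365.893897) px
  c2 = (328.773732, 176.980313) px
  c3 = (132.780821, 225.006327) px
Planar DLT: solve 8×8 A·h = b for H (H[2,2]=1):
  H  [+1085.49691 +202.13576 +273.80541]
  H  [-123.50526 +756.04771 +295.09327]
  H  [+0.55325 -0.59972 +1.00000]
B = K⁻¹H; ‖b₁‖=1.411112, ‖b₂‖=1.411112; λ = 2/(‖b₁‖+‖b₂‖) = 0.708661, sign → tz>0 ⇒ λ=+0.708661
r₁ = λ·B[:,0] = (+0.89090,-0.22930,+0.39206); r₂ = λ·B[:,1] = (+0.39647,+0.81375,-0.42500)
r₃ = r₁×r₂ = (-0.22159,+0.53407,+0.81588); SVD([r₁ r₂ r₃]) → R = UVᵀ:
  R  [+0.89090 +0.39647 -0.22159]
  R  [-0.22930 +0.81375 +0.53407]
  R  [+0.39206 -0.42500 +0.81588]
t = (-0.05759, +0.05641, +0.70866) m
tr R = 2.520535; θ = arccos((tr R − 1)/2) = 0.707071 rad = 40.512°
axis k = ((R−Rᵀ)₃₂, (R−Rᵀ)₁₃, (R−Rᵀ)₂₁) / (2 sinθ) = (-0.738190, -0.472325, -0.481647)
rvec = θ·k = (-0.521953, -0.333968, -0.340559)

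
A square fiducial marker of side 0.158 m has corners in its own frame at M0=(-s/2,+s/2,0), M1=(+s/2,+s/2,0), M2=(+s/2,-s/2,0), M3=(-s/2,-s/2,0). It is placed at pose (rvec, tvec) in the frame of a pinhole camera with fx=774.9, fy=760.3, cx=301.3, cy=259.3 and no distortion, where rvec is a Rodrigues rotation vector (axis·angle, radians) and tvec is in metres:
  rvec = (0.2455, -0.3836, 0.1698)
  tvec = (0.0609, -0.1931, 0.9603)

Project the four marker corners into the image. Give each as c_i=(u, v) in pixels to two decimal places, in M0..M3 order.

c0=(278.50, 157.36) c1=(390.97, 177.54) c2=(420.23, 57.00) c3=(305.76, 28.00)

Intrinsics K: fx=774.9, fy=760.3, cx=301.3, cy=259.3
Marker side s = 0.158 m; corners in marker frame (Z=0):
  M0 = (-0.0790, +0.0790, 0)
  M1 = (+0.0790, +0.0790, 0)
  M2 = (+0.0790, -0.0790, 0)
  M3 = (-0.0790, -0.0790, 0)
rvec = (0.2455, -0.3836, 0.1698), |rvec| = θ = 0.48606 rad = 27.849°
Rodrigues: sinθ=0.46714, 1−cosθ=0.11582; R = I + sinθ·[k]× + (1−cosθ)·[k]×²:
    [+0.91373 -0.20936 -0.34824]
    [+0.11703 +0.95632 -0.26788]
    [+0.38911 +0.20402 +0.89832]
t = (0.0609, -0.1931, 0.9603) m
M0: Pc = R·M0+t = (-0.02782, -0.12680, +0.94568); u = 774.9·(-0.02782)/0.94568 + 301.3 = 278.5007, v = 760.3·(-0.12680)/0.94568 + 259.3 = 157.3595
M1: Pc = R·M1+t = (+0.11655, -0.10831, +1.00716); u = 774.9·(+0.11655)/1.00716 + 301.3 = 390.9691, v = 760.3·(-0.10831)/1.00716 + 259.3 = 177.5403
M2: Pc = R·M2+t = (+0.14962, -0.25940, +0.97492); u = 774.9·(+0.14962)/0.97492 + 301.3 = 420.2260, v = 760.3·(-0.25940)/0.97492 + 259.3 = 57.0018
M3: Pc = R·M3+t = (+0.00525, -0.27789, +0.91344); u = 774.9·(+0.00525)/0.91344 + 301.3 = 305.7579, v = 760.3·(-0.27789)/0.91344 + 259.3 = 27.9961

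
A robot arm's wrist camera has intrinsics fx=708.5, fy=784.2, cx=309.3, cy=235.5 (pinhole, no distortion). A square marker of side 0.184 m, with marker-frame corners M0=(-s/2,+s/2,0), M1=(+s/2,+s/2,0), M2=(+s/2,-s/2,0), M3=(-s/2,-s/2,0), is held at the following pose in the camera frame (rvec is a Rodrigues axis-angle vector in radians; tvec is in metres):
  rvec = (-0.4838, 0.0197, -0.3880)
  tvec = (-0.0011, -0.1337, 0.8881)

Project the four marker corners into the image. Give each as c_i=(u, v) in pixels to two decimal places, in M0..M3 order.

c0=(264.27, 212.18) c1=(406.68, 150.24) c2=(347.99, 32.55) c3=(217.69, 87.15)

Intrinsics K: fx=708.5, fy=784.2, cx=309.3, cy=235.5
Marker side s = 0.184 m; corners in marker frame (Z=0):
  M0 = (-0.0920, +0.0920, 0)
  M1 = (+0.0920, +0.0920, 0)
  M2 = (+0.0920, -0.0920, 0)
  M3 = (-0.0920, -0.0920, 0)
rvec = (-0.4838, 0.0197, -0.3880), |rvec| = θ = 0.62048 rad = 35.551°
Rodrigues: sinθ=0.58143, 1−cosθ=0.18640; R = I + sinθ·[k]× + (1−cosθ)·[k]×²:
    [+0.92692 +0.35896 +0.10934]
    [-0.36819 +0.81379 +0.44965]
    [+0.07242 -0.45705 +0.88649]
t = (-0.0011, -0.1337, 0.8881) m
M0: Pc = R·M0+t = (-0.05335, -0.02496, +0.83939); u = 708.5·(-0.05335)/0.83939 + 309.3 = 264.2671, v = 784.2·(-0.02496)/0.83939 + 235.5 = 212.1832
M1: Pc = R·M1+t = (+0.11720, -0.09271, +0.85271); u = 708.5·(+0.11720)/0.85271 + 309.3 = 406.6801, v = 784.2·(-0.09271)/0.85271 + 235.5 = 150.2435
M2: Pc = R·M2+t = (+0.05115, -0.24244, +0.93681); u = 708.5·(+0.05115)/0.93681 + 309.3 = 347.9859, v = 784.2·(-0.24244)/0.93681 + 235.5 = 32.5529
M3: Pc = R·M3+t = (-0.11940, -0.17469, +0.92349); u = 708.5·(-0.11940)/0.92349 + 309.3 = 217.6947, v = 784.2·(-0.17469)/0.92349 + 235.5 = 87.1538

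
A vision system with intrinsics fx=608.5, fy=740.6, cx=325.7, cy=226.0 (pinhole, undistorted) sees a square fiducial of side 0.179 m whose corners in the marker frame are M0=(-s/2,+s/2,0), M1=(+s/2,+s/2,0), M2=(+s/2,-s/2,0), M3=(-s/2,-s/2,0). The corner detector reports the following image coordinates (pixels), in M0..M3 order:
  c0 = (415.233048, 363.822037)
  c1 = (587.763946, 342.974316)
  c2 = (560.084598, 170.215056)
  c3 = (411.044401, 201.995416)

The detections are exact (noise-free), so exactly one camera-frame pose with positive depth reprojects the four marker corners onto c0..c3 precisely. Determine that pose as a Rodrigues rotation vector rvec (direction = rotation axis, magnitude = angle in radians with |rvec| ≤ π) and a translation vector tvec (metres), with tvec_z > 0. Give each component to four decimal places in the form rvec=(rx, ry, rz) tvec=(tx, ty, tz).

rvec=(-0.5661, 0.3834, -0.0601) tvec=(0.1871, 0.0362, 0.6950)

Intrinsics K: fx=608.5, fy=740.6, cx=325.7, cy=226.0
Marker side s = 0.179 m; corners in marker frame (Z=0):
  M0 = (-0.0895, +0.0895, 0)
  M1 = (+0.0895, +0.0895, 0)
  M2 = (+0.0895, -0.0895, 0)
  M3 = (-0.0895, -0.0895, 0)
Detected image corners:
  c0 = (415.233048, 363.822037) px
  c1 = (587.763946, 342.974316) px
  c2 = (560.084598, 170.215056) px
  c3 = (411.044401, 201.995416) px
Planar DLT: solve 8×8 A·h = b for H (H[2,2]=1):
  H  [+653.92892 -292.89177 +489.48777]
  H  [-280.17568 +726.08762 +264.57400]
  H  [-0.48589 -0.76805 +1.00000]
B = K⁻¹H; ‖b₁‖=1.438930, ‖b₂‖=1.438930; λ = 2/(‖b₁‖+‖b₂‖) = 0.694961, sign → tz>0 ⇒ λ=+0.694961
r₁ = λ·B[:,0] = (+0.92759,-0.15987,-0.33768); r₂ = λ·B[:,1] = (-0.04881,+0.84422,-0.53376)
r₃ = r₁×r₂ = (+0.37041,+0.51159,+0.77529); SVD([r₁ r₂ r₃]) → R = UVᵀ:
  R  [+0.92759 -0.04881 +0.37041]
  R  [-0.15987 +0.84422 +0.51159]
  R  [-0.33768 -0.53376 +0.77529]
t = (+0.18706, +0.03620, +0.69496) m
tr R = 2.547100; θ = arccos((tr R − 1)/2) = 0.686373 rad = 39.326°
axis k = ((R−Rᵀ)₃₂, (R−Rᵀ)₁₃, (R−Rᵀ)₂₁) / (2 sinθ) = (-0.824757, +0.558658, -0.087618)
rvec = θ·k = (-0.566091, +0.383448, -0.060139)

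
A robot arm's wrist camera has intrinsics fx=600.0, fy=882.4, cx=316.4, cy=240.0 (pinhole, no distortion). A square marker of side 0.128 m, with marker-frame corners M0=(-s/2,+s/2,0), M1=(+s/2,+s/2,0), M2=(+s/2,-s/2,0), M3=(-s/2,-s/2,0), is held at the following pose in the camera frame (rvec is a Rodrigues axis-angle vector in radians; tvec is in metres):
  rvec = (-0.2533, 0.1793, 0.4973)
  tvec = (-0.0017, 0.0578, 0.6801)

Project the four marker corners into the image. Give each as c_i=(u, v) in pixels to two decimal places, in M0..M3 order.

c0=(238.61, 347.97) c1=(336.77, 430.23) c2=(391.69, 281.80) c3=(294.72, 208.64)

Intrinsics K: fx=600.0, fy=882.4, cx=316.4, cy=240.0
Marker side s = 0.128 m; corners in marker frame (Z=0):
  M0 = (-0.0640, +0.0640, 0)
  M1 = (+0.0640, +0.0640, 0)
  M2 = (+0.0640, -0.0640, 0)
  M3 = (-0.0640, -0.0640, 0)
rvec = (-0.2533, 0.1793, 0.4973), |rvec| = θ = 0.58619 rad = 33.586°
Rodrigues: sinθ=0.55319, 1−cosθ=0.16694; R = I + sinθ·[k]× + (1−cosθ)·[k]×²:
    [+0.86423 -0.49137 +0.10801]
    [+0.44724 +0.84867 +0.28236]
    [-0.23041 -0.19572 +0.95321]
t = (-0.0017, 0.0578, 0.6801) m
M0: Pc = R·M0+t = (-0.08846, +0.08349, +0.68232); u = 600.0·(-0.08846)/0.68232 + 316.4 = 238.6139, v = 882.4·(+0.08349)/0.68232 + 240.0 = 347.9746
M1: Pc = R·M1+t = (+0.02216, +0.14074, +0.65283); u = 600.0·(+0.02216)/0.65283 + 316.4 = 336.7694, v = 882.4·(+0.14074)/0.65283 + 240.0 = 430.2303
M2: Pc = R·M2+t = (+0.08506, +0.03211, +0.67788); u = 600.0·(+0.08506)/0.67788 + 316.4 = 391.6861, v = 882.4·(+0.03211)/0.67788 + 240.0 = 281.7954
M3: Pc = R·M3+t = (-0.02556, -0.02514, +0.70737); u = 600.0·(-0.02556)/0.70737 + 316.4 = 294.7173, v = 882.4·(-0.02514)/0.70737 + 240.0 = 208.6414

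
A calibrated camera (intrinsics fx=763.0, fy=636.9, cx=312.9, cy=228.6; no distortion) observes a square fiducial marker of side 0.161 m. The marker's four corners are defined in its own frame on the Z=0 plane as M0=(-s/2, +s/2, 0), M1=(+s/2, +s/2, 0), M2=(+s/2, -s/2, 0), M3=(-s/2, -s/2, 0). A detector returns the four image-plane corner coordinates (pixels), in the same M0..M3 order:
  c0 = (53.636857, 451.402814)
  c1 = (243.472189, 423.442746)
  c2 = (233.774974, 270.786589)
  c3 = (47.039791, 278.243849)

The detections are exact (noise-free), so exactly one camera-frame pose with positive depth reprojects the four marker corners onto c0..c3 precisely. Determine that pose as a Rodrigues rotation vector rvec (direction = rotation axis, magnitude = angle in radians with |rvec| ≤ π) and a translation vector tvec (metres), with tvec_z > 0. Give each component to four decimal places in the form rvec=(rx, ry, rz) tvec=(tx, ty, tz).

Intrinsics K: fx=763.0, fy=636.9, cx=312.9, cy=228.6
Marker side s = 0.161 m; corners in marker frame (Z=0):
  M0 = (-0.0805, +0.0805, 0)
  M1 = (+0.0805, +0.0805, 0)
  M2 = (+0.0805, -0.0805, 0)
  M3 = (-0.0805, -0.0805, 0)
Detected image corners:
  c0 = (53.636857, 451.402814) px
  c1 = (243.472189, 423.442746) px
  c2 = (233.774974, 270.786589) px
  c3 = (47.039791, 278.243849) px
Planar DLT: solve 8×8 A·h = b for H (H[2,2]=1):
  H  [+1280.18360 +31.62702 +150.24913]
  H  [+163.72600 +959.69880 +354.53412]
  H  [+0.76699 -0.13546 +1.00000]
B = K⁻¹H; ‖b₁‖=1.564344, ‖b₂‖=1.564344; λ = 2/(‖b₁‖+‖b₂‖) = 0.639246, sign → tz>0 ⇒ λ=+0.639246
r₁ = λ·B[:,0] = (+0.87148,-0.01165,+0.49029); r₂ = λ·B[:,1] = (+0.06201,+0.99431,-0.08659)
r₃ = r₁×r₂ = (-0.48650,+0.10586,+0.86725); SVD([r₁ r₂ r₃]) → R = UVᵀ:
  R  [+0.87148 +0.06201 -0.48650]
  R  [-0.01165 +0.99431 +0.10586]
  R  [+0.49029 -0.08659 +0.86725]
t = (-0.13627, +0.12640, +0.63925) m
tr R = 2.733038; θ = arccos((tr R − 1)/2) = 0.522610 rad = 29.943°
axis k = ((R−Rᵀ)₃₂, (R−Rᵀ)₁₃, (R−Rᵀ)₂₁) / (2 sinθ) = (-0.192782, -0.978464, -0.073783)
rvec = θ·k = (-0.100750, -0.511355, -0.038560)

rvec=(-0.1008, -0.5114, -0.0386) tvec=(-0.1363, 0.1264, 0.6392)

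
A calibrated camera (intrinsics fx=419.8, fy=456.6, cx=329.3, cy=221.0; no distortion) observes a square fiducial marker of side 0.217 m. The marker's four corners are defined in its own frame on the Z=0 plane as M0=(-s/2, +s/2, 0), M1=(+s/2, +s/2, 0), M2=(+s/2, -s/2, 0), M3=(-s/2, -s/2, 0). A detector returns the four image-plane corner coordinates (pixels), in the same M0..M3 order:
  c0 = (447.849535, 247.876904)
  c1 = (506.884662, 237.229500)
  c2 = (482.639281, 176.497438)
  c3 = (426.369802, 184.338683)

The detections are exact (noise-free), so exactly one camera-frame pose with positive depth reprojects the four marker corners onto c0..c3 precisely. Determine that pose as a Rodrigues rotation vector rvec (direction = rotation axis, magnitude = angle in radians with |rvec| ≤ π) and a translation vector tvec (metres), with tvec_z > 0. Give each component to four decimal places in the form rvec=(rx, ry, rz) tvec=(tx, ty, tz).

Intrinsics K: fx=419.8, fy=456.6, cx=329.3, cy=221.0
Marker side s = 0.217 m; corners in marker frame (Z=0):
  M0 = (-0.1085, +0.1085, 0)
  M1 = (+0.1085, +0.1085, 0)
  M2 = (+0.1085, -0.1085, 0)
  M3 = (-0.1085, -0.1085, 0)
Detected image corners:
  c0 = (447.849535, 247.876904) px
  c1 = (506.884662, 237.229500) px
  c2 = (482.639281, 176.497438) px
  c3 = (426.369802, 184.338683) px
Planar DLT: solve 8×8 A·h = b for H (H[2,2]=1):
  H  [+342.57834 -28.10424 +466.09777]
  H  [-7.40523 +225.59156 +210.43629]
  H  [+0.16547 -0.28668 +1.00000]
B = K⁻¹H; ‖b₁‖=0.712460, ‖b₂‖=0.712460; λ = 2/(‖b₁‖+‖b₂‖) = 1.403587, sign → tz>0 ⇒ λ=+1.403587
r₁ = λ·B[:,0] = (+0.96322,-0.13518,+0.23225); r₂ = λ·B[:,1] = (+0.22167,+0.88823,-0.40238)
r₃ = r₁×r₂ = (-0.15190,+0.43907,+0.88552); SVD([r₁ r₂ r₃]) → R = UVᵀ:
  R  [+0.96322 +0.22167 -0.15190]
  R  [-0.13518 +0.88823 +0.43907]
  R  [+0.23225 -0.40238 +0.88552]
t = (+0.45738, -0.03247, +1.40359) m
tr R = 2.736965; θ = arccos((tr R − 1)/2) = 0.518664 rad = 29.717°
axis k = ((R−Rᵀ)₃₂, (R−Rᵀ)₁₃, (R−Rᵀ)₂₁) / (2 sinθ) = (-0.848718, -0.387464, -0.359930)
rvec = θ·k = (-0.440199, -0.200964, -0.186683)

rvec=(-0.4402, -0.2010, -0.1867) tvec=(0.4574, -0.0325, 1.4036)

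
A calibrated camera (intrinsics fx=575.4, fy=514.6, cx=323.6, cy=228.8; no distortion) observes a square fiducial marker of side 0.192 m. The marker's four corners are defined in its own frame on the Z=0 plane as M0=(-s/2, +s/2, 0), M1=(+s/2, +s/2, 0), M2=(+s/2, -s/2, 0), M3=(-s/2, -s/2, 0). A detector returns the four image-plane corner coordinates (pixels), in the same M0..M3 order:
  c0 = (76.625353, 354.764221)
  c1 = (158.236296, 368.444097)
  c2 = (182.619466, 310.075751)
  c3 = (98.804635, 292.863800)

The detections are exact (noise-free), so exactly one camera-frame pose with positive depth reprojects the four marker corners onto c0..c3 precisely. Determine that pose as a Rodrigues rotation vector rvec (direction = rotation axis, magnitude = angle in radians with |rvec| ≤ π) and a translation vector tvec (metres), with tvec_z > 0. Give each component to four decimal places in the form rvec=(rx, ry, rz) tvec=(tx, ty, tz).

rvec=(0.3538, -0.2973, 0.3496) tvec=(-0.4557, 0.2723, 1.3533)

Intrinsics K: fx=575.4, fy=514.6, cx=323.6, cy=228.8
Marker side s = 0.192 m; corners in marker frame (Z=0):
  M0 = (-0.0960, +0.0960, 0)
  M1 = (+0.0960, +0.0960, 0)
  M2 = (+0.0960, -0.0960, 0)
  M3 = (-0.0960, -0.0960, 0)
Detected image corners:
  c0 = (76.625353, 354.764221) px
  c1 = (158.236296, 368.444097) px
  c2 = (182.619466, 310.075751) px
  c3 = (98.804635, 292.863800) px
Planar DLT: solve 8×8 A·h = b for H (H[2,2]=1):
  H  [+463.21324 -94.32627 +129.83777]
  H  [+163.82629 +382.50759 +332.32919]
  H  [+0.25205 +0.20972 +1.00000]
B = K⁻¹H; ‖b₁‖=0.738933, ‖b₂‖=0.738933; λ = 2/(‖b₁‖+‖b₂‖) = 1.353303, sign → tz>0 ⇒ λ=+1.353303
r₁ = λ·B[:,0] = (+0.89761,+0.27917,+0.34110); r₂ = λ·B[:,1] = (-0.38146,+0.87973,+0.28382)
r₃ = r₁×r₂ = (-0.22084,-0.38488,+0.89616); SVD([r₁ r₂ r₃]) → R = UVᵀ:
  R  [+0.89761 -0.38146 -0.22084]
  R  [+0.27917 +0.87973 -0.38488]
  R  [+0.34110 +0.28382 +0.89616]
t = (-0.45572, +0.27226, +1.35330) m
tr R = 2.673508; θ = arccos((tr R − 1)/2) = 0.579469 rad = 33.201°
axis k = ((R−Rᵀ)₃₂, (R−Rᵀ)₁₃, (R−Rᵀ)₂₁) / (2 sinθ) = (+0.610588, -0.513117, +0.603235)
rvec = θ·k = (+0.353817, -0.297335, +0.349556)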